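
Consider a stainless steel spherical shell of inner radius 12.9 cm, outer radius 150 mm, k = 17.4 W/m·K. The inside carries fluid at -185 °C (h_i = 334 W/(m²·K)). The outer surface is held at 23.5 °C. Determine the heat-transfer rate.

Q = 10800 W

Treat each layer as a resistance in series:
  R_conv,in = 1/(4πr²h) = 1/(4π·0.129²·334) = 0.01432 K/W
  R_stainless steel = (1/0.129 − 1/0.150)/(4πk) = 1.085/(4π·17.4) = 0.004963 K/W
ΣR = 0.01432 + 0.004963 = 0.01928 K/W
Q = ΔT/ΣR = (-185 °C − 23.5 °C)/0.01928 = -10800 W
(Negative Q ⇒ heat flows inward; heat gain = 10800 W.)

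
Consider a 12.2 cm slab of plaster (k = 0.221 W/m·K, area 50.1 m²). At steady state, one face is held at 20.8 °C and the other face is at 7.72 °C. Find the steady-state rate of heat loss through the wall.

Q = 1190 W

Q = kA·ΔT/L = 0.221 × 50.1 × |20.8 °C − 7.72 °C| / 0.122 = 1190 W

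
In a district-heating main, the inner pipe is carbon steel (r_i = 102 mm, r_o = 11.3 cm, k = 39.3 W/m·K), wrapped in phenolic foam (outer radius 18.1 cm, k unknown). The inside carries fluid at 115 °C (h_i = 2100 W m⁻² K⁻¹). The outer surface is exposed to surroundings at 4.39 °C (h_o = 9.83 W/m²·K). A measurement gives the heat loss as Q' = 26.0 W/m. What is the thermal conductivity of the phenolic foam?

k = 0.0180 W/m·K

ΣR = ΔT/Q' = |115 − 4.39|/26.0 = 4.254 m·K/W
Known resistances:
  R'_conv,in = 1/(2πr h) = 1/(2π·0.102·2100) = 7.430×10^-4 m·K/W
  R'_carbon steel = ln(0.113/0.102)/(2πk) = 0.1024/(2π·39.3) = 4.148×10^-4 m·K/W
  R'_conv,out = 1/(2πr h) = 1/(2π·0.181·9.83) = 0.08945 m·K/W
R_phenolic foam = ΣR − ΣR_known = 4.254 − 0.09061 = 4.163 m·K/W
ln(r₂/r₁)/(2πk) = 4.163 ⇒ k = 0.4711/(2π·4.163) = 0.0180 W/m·K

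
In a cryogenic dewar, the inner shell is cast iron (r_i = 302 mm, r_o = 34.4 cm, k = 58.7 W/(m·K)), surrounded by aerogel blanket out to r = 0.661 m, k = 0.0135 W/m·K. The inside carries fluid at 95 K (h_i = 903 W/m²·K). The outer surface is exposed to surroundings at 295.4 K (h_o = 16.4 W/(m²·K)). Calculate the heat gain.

Q = 24.3 W

Resistance network (inner→outer):
  R_conv,in = 1/(4πr²h) = 1/(4π·0.302²·903) = 9.662×10^-4 K/W
  R_cast iron = (1/0.302 − 1/0.344)/(4πk) = 0.4043/(4π·58.7) = 5.481×10^-4 K/W
  R_aerogel blanket = (1/0.344 − 1/0.661)/(4πk) = 1.394/(4π·0.0135) = 8.218 K/W
  R_conv,out = 1/(4πr²h) = 1/(4π·0.661²·16.4) = 0.01111 K/W
ΣR = 9.662×10^-4 + 5.481×10^-4 + 8.218 + 0.01111 = 8.231 K/W
Q = ΔT/ΣR = (95 K − 295.4 K)/8.231 = -24.3 W
(Negative Q ⇒ heat flows inward; heat gain = 24.3 W.)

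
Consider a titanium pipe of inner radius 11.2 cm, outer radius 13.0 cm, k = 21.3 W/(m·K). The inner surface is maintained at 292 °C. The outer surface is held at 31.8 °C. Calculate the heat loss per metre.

Q' = 2πk·ΔT/ln(r₂/r₁) = 2π × 21.3 × 260.2 / ln(0.130/0.112) = 2.34×10^5 W/m

Q' = 2.34×10^5 W/m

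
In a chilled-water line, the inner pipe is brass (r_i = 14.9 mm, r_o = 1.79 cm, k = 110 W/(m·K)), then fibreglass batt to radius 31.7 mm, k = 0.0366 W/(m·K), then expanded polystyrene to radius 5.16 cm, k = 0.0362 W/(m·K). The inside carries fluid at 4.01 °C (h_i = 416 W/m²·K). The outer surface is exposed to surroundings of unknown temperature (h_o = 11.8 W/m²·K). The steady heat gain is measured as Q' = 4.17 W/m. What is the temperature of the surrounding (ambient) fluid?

T_out = 24.5 °C

Series resistances:
  R'_conv,in = 1/(2πr h) = 1/(2π·0.0149·416) = 0.02568 m·K/W
  R'_brass = ln(0.0179/0.0149)/(2πk) = 0.1834/(2π·110) = 2.654×10^-4 m·K/W
  R'_fibreglass batt = ln(0.0317/0.0179)/(2πk) = 0.5715/(2π·0.0366) = 2.485 m·K/W
  R'_expanded polystyrene = ln(0.0516/0.0317)/(2πk) = 0.4872/(2π·0.0362) = 2.142 m·K/W
  R'_conv,out = 1/(2πr h) = 1/(2π·0.0516·11.8) = 0.2614 m·K/W
ΣR = 4.915 m·K/W
ΔT = Q'·ΣR = 4.17 × 4.915 = 20.50 K
Heat flows inward, so T_out = T_in + ΔT = 4.01 + 20.50 = 24.5 °C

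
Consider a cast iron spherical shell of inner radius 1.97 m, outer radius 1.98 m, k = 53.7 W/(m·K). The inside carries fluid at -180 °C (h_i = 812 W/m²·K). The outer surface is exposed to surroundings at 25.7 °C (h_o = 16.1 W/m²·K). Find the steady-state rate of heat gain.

Q = 159 kW

Resistance network (inner→outer):
  R_conv,in = 1/(4πr²h) = 1/(4π·1.97²·812) = 2.525×10^-5 K/W
  R_cast iron = (1/1.97 − 1/1.98)/(4πk) = 0.002564/(4π·53.7) = 3.799×10^-6 K/W
  R_conv,out = 1/(4πr²h) = 1/(4π·1.98²·16.1) = 0.001261 K/W
ΣR = 2.525×10^-5 + 3.799×10^-6 + 0.001261 = 0.001290 K/W
Q = ΔT/ΣR = (-180 °C − 25.7 °C)/0.001290 = -1.59×10^5 W
(Negative Q ⇒ heat flows inward; heat gain = 1.59×10^5 W.)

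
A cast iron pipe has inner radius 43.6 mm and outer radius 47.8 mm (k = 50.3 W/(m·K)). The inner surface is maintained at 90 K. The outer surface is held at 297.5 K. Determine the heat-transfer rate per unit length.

Q' = 713 kW/m

Q' = 2πk·ΔT/ln(r₂/r₁) = 2π × 50.3 × 207.5 / ln(0.0478/0.0436) = 7.13×10^5 W/m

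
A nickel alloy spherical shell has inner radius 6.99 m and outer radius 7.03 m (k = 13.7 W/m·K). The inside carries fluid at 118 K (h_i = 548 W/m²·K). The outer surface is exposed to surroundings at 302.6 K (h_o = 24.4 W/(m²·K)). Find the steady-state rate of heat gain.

Q = 2.51×10^6 W

Treat each layer as a resistance in series:
  R_conv,in = 1/(4πr²h) = 1/(4π·6.99²·548) = 2.972×10^-6 K/W
  R_nickel alloy = (1/6.99 − 1/7.03)/(4πk) = 8.140×10^-4/(4π·13.7) = 4.728×10^-6 K/W
  R_conv,out = 1/(4πr²h) = 1/(4π·7.03²·24.4) = 6.599×10^-5 K/W
ΣR = 2.972×10^-6 + 4.728×10^-6 + 6.599×10^-5 = 7.369×10^-5 K/W
Q = ΔT/ΣR = (118 K − 302.6 K)/7.369×10^-5 = -2.51×10^6 W
(Negative Q ⇒ heat flows inward; heat gain = 2.51×10^6 W.)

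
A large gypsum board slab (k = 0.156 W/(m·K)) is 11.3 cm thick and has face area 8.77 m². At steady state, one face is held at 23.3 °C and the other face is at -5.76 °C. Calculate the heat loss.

Q = kA·ΔT/L = 0.156 × 8.77 × |23.3 °C − -5.76 °C| / 0.113 = 352 W

Q = 352 W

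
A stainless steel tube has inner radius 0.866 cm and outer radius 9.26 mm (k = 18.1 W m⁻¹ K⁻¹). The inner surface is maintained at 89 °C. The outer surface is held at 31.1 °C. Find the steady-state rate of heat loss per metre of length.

Q' = 2πk·ΔT/ln(r₂/r₁) = 2π × 18.1 × 57.9 / ln(0.00926/0.00866) = 98300 W/m

Q' = 98.3 kW/m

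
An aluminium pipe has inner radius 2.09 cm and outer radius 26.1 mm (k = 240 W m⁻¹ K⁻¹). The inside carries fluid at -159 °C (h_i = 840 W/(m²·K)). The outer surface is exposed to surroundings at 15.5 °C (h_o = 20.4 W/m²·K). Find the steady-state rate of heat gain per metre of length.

Q' = 566 W/m

Series thermal resistances, inner to outer:
  R'_conv,in = 1/(2πr h) = 1/(2π·0.0209·840) = 0.009066 m·K/W
  R'_aluminium = ln(0.0261/0.0209)/(2πk) = 0.2222/(2π·240) = 1.473×10^-4 m·K/W
  R'_conv,out = 1/(2πr h) = 1/(2π·0.0261·20.4) = 0.2989 m·K/W
ΣR = 0.009066 + 1.473×10^-4 + 0.2989 = 0.3081 m·K/W
Q' = ΔT/ΣR = (-159 °C − 15.5 °C)/0.3081 = -566 W/m
(Negative Q' ⇒ heat flows inward; heat gain = 566 W/m.)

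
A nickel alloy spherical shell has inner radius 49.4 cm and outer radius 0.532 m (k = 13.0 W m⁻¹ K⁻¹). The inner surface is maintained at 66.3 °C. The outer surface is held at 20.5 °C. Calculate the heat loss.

Q = 4πk·ΔT/(1/r₁ − 1/r₂) = 4π × 13.0 × 45.8 / (1/0.494 − 1/0.532) = 51700 W

Q = 51700 W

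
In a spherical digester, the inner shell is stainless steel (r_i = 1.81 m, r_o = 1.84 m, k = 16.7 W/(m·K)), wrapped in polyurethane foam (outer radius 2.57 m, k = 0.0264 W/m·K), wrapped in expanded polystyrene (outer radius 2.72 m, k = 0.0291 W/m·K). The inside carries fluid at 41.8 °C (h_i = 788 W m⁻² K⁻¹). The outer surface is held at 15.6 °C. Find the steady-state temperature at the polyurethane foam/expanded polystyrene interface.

Treat each layer as a resistance in series:
  R_conv,in = 1/(4πr²h) = 1/(4π·1.81²·788) = 3.083×10^-5 K/W
  R_stainless steel = (1/1.81 − 1/1.84)/(4πk) = 0.009008/(4π·16.7) = 4.292×10^-5 K/W
  R_polyurethane foam = (1/1.84 − 1/2.57)/(4πk) = 0.1544/(4π·0.0264) = 0.4653 K/W
  R_expanded polystyrene = (1/2.57 − 1/2.72)/(4πk) = 0.02146/(4π·0.0291) = 0.05868 K/W
ΣR = 3.083×10^-5 + 4.292×10^-5 + 0.4653 + 0.05868 = 0.5241 K/W
Q = ΔT/ΣR = (41.8 °C − 15.6 °C)/0.5241 = 49.99 W
From the inner boundary to the polyurethane foam/expanded polystyrene interface, ΣR_partial = 0.4654 K/W.
T_interface = T_in − Q·ΣR_partial = 41.8 °C − (49.99)(0.4654) = 18.5 °C

T = 18.5 °C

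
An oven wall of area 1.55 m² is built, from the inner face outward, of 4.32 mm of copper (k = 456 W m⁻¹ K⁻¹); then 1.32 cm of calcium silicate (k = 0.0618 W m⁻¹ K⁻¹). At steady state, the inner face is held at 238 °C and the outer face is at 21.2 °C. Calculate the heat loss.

Treat each layer as a resistance in series:
  R_copper = L/(kA) = 0.00432/(456·1.55) = 6.112×10^-6 K/W
  R_calcium silicate = L/(kA) = 0.0132/(0.0618·1.55) = 0.1378 K/W
ΣR = 6.112×10^-6 + 0.1378 = 0.1378 K/W
Q = ΔT/ΣR = (238 °C − 21.2 °C)/0.1378 = 1570 W

Q = 1570 W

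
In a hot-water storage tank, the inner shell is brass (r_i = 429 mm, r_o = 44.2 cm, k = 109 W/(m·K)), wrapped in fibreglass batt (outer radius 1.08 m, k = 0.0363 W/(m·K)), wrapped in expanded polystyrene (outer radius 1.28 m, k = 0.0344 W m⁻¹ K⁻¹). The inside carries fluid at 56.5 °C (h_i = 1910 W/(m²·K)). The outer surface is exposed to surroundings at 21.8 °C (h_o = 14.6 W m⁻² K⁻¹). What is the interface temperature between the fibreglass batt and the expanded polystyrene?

T = 25.4 °C

Resistance network (inner→outer):
  R_conv,in = 1/(4πr²h) = 1/(4π·0.429²·1910) = 2.264×10^-4 K/W
  R_brass = (1/0.429 − 1/0.442)/(4πk) = 0.06856/(4π·109) = 5.005×10^-5 K/W
  R_fibreglass batt = (1/0.442 − 1/1.08)/(4πk) = 1.337/(4π·0.0363) = 2.930 K/W
  R_expanded polystyrene = (1/1.08 − 1/1.28)/(4πk) = 0.1447/(4π·0.0344) = 0.3347 K/W
  R_conv,out = 1/(4πr²h) = 1/(4π·1.28²·14.6) = 0.003327 K/W
ΣR = 2.264×10^-4 + 5.005×10^-5 + 2.930 + 0.3347 + 0.003327 = 3.268 K/W
Q = ΔT/ΣR = (56.5 °C − 21.8 °C)/3.268 = 10.62 W
From the inner boundary to the fibreglass batt/expanded polystyrene interface, ΣR_partial = 2.930 K/W.
T_interface = T_in − Q·ΣR_partial = 56.5 °C − (10.62)(2.930) = 25.4 °C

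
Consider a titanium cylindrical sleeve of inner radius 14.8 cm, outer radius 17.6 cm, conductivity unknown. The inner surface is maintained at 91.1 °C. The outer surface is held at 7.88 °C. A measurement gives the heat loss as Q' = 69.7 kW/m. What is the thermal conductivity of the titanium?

k = 23.1 W/m·K

ΣR = ΔT/Q' = |91.1 − 7.88|/69700 = 0.001194 m·K/W
ln(r₂/r₁)/(2πk) = 0.001194 ⇒ k = 0.1733/(2π·0.001194) = 23.1 W/m·K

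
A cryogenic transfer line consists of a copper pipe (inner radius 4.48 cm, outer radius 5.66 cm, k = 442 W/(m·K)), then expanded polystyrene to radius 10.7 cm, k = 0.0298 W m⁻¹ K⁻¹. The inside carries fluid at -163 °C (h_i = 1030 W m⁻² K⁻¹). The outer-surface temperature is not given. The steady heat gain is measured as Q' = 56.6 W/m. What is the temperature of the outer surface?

T_out = 29.7 °C

Sum the resistances:
  R'_conv,in = 1/(2πr h) = 1/(2π·0.0448·1030) = 0.003449 m·K/W
  R'_copper = ln(0.0566/0.0448)/(2πk) = 0.2338/(2π·442) = 8.419×10^-5 m·K/W
  R'_expanded polystyrene = ln(0.107/0.0566)/(2πk) = 0.6368/(2π·0.0298) = 3.401 m·K/W
ΣR = 3.405 m·K/W
ΔT = Q'·ΣR = 56.6 × 3.405 = 192.7 K
Heat flows inward, so T_out = T_in + ΔT = -163 + 192.7 = 29.7 °C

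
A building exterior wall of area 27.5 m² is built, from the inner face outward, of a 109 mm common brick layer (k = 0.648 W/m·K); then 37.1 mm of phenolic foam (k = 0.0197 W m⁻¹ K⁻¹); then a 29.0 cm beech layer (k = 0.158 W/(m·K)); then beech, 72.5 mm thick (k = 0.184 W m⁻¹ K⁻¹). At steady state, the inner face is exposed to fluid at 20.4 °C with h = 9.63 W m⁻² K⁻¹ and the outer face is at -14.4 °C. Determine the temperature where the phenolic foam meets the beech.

T = 3.29 °C

Series thermal resistances, inner to outer:
  R_conv,in = 1/(hA) = 1/(9.63·27.5) = 0.003776 K/W
  R_common brick = L/(kA) = 0.109/(0.648·27.5) = 0.006117 K/W
  R_phenolic foam = L/(kA) = 0.0371/(0.0197·27.5) = 0.06848 K/W
  R_beech = L/(kA) = 0.290/(0.158·27.5) = 0.06674 K/W
  R_beech = L/(kA) = 0.0725/(0.184·27.5) = 0.01433 K/W
ΣR = 0.003776 + 0.006117 + 0.06848 + 0.06674 + 0.01433 = 0.1594 K/W
Q = ΔT/ΣR = (20.4 °C − -14.4 °C)/0.1594 = 218.3 W
From the inner boundary to the phenolic foam/beech interface, ΣR_partial = 0.07837 K/W.
T_interface = T_in − Q·ΣR_partial = 20.4 °C − (218.3)(0.07837) = 3.29 °C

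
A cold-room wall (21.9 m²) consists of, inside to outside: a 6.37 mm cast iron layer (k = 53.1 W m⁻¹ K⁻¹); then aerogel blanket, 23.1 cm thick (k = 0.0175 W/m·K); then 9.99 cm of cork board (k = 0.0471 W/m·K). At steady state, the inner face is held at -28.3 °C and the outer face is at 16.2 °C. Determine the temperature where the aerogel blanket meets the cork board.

T = 10.0 °C

Series thermal resistances, inner to outer:
  R_cast iron = L/(kA) = 0.00637/(53.1·21.9) = 5.478×10^-6 K/W
  R_aerogel blanket = L/(kA) = 0.231/(0.0175·21.9) = 0.6027 K/W
  R_cork board = L/(kA) = 0.0999/(0.0471·21.9) = 0.09685 K/W
ΣR = 5.478×10^-6 + 0.6027 + 0.09685 = 0.6996 K/W
Q = ΔT/ΣR = (-28.3 °C − 16.2 °C)/0.6996 = -63.61 W
From the inner boundary to the aerogel blanket/cork board interface, ΣR_partial = 0.6027 K/W.
T_interface = T_in − Q·ΣR_partial = -28.3 °C − (-63.61)(0.6027) = 10.0 °C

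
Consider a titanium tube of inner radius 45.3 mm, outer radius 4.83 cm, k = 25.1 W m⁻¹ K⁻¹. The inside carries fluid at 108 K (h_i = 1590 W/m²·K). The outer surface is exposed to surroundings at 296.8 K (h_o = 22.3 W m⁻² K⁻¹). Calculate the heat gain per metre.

Treat each layer as a resistance in series:
  R'_conv,in = 1/(2πr h) = 1/(2π·0.0453·1590) = 0.002210 m·K/W
  R'_titanium = ln(0.0483/0.0453)/(2πk) = 0.06412/(2π·25.1) = 4.066×10^-4 m·K/W
  R'_conv,out = 1/(2πr h) = 1/(2π·0.0483·22.3) = 0.1478 m·K/W
ΣR = 0.002210 + 4.066×10^-4 + 0.1478 = 0.1504 m·K/W
Q' = ΔT/ΣR = (108 K − 296.8 K)/0.1504 = -1260 W/m
(Negative Q' ⇒ heat flows inward; heat gain = 1260 W/m.)

Q' = 1260 W/m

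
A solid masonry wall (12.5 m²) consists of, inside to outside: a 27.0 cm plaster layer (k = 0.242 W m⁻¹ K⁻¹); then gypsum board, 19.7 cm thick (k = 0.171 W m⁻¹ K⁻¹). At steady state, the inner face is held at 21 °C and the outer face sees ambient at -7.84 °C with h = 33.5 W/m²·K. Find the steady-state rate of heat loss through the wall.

Q = 157 W

Series thermal resistances, inner to outer:
  R_plaster = L/(kA) = 0.270/(0.242·12.5) = 0.08926 K/W
  R_gypsum board = L/(kA) = 0.197/(0.171·12.5) = 0.09216 K/W
  R_conv,out = 1/(hA) = 1/(33.5·12.5) = 0.002388 K/W
ΣR = 0.08926 + 0.09216 + 0.002388 = 0.1838 K/W
Q = ΔT/ΣR = (21 °C − -7.84 °C)/0.1838 = 157 W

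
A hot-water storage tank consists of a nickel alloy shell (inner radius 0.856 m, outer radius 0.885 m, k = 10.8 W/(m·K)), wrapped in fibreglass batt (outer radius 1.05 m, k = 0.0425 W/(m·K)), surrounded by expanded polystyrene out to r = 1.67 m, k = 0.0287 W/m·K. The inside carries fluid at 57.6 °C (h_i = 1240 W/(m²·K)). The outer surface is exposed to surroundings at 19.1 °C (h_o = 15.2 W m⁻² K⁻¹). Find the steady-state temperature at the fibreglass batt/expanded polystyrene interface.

T = 47.9 °C

Resistance network (inner→outer):
  R_conv,in = 1/(4πr²h) = 1/(4π·0.856²·1240) = 8.758×10^-5 K/W
  R_nickel alloy = (1/0.856 − 1/0.885)/(4πk) = 0.03828/(4π·10.8) = 2.821×10^-4 K/W
  R_fibreglass batt = (1/0.885 − 1/1.05)/(4πk) = 0.1776/(4π·0.0425) = 0.3325 K/W
  R_expanded polystyrene = (1/1.05 − 1/1.67)/(4πk) = 0.3536/(4π·0.0287) = 0.9804 K/W
  R_conv,out = 1/(4πr²h) = 1/(4π·1.67²·15.2) = 0.001877 K/W
ΣR = 8.758×10^-5 + 2.821×10^-4 + 0.3325 + 0.9804 + 0.001877 = 1.315 K/W
Q = ΔT/ΣR = (57.6 °C − 19.1 °C)/1.315 = 29.28 W
From the inner boundary to the fibreglass batt/expanded polystyrene interface, ΣR_partial = 0.3329 K/W.
T_interface = T_in − Q·ΣR_partial = 57.6 °C − (29.28)(0.3329) = 47.9 °C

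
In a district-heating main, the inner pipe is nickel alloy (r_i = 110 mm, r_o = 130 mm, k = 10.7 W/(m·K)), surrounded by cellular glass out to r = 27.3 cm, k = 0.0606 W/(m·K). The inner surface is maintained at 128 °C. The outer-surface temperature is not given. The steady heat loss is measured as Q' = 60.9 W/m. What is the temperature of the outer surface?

Sum the resistances:
  R'_nickel alloy = ln(0.130/0.110)/(2πk) = 0.1671/(2π·10.7) = 0.002485 m·K/W
  R'_cellular glass = ln(0.273/0.130)/(2πk) = 0.7419/(2π·0.0606) = 1.949 m·K/W
ΣR = 1.951 m·K/W
ΔT = Q'·ΣR = 60.9 × 1.951 = 118.8 K
Heat flows outward, so T_out = T_in − ΔT = 128 − 118.8 = 9.2 °C

T_out = 9.2 °C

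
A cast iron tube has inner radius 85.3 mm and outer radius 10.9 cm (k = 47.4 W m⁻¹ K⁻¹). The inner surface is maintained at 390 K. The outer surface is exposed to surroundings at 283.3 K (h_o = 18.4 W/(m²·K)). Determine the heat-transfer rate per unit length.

Q' = 1330 W/m

Series thermal resistances, inner to outer:
  R'_cast iron = ln(0.109/0.0853)/(2πk) = 0.2452/(2π·47.4) = 8.232×10^-4 m·K/W
  R'_conv,out = 1/(2πr h) = 1/(2π·0.109·18.4) = 0.07936 m·K/W
ΣR = 8.232×10^-4 + 0.07936 = 0.08018 m·K/W
Q' = ΔT/ΣR = (390 K − 283.3 K)/0.08018 = 1330 W/m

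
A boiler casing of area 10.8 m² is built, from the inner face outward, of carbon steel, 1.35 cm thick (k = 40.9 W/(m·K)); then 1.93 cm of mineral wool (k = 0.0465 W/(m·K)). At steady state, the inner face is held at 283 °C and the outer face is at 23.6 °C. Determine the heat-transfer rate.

Series thermal resistances, inner to outer:
  R_carbon steel = L/(kA) = 0.0135/(40.9·10.8) = 3.056×10^-5 K/W
  R_mineral wool = L/(kA) = 0.0193/(0.0465·10.8) = 0.03843 K/W
ΣR = 3.056×10^-5 + 0.03843 = 0.03846 K/W
Q = ΔT/ΣR = (283 °C − 23.6 °C)/0.03846 = 6740 W

Q = 6.74 kW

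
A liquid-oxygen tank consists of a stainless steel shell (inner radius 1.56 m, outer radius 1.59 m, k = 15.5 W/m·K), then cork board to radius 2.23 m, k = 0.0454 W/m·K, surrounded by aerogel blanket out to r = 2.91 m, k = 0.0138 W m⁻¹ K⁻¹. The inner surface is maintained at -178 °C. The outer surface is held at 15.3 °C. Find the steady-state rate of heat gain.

Series thermal resistances, inner to outer:
  R_stainless steel = (1/1.56 − 1/1.59)/(4πk) = 0.01209/(4π·15.5) = 6.210×10^-5 K/W
  R_cork board = (1/1.59 − 1/2.23)/(4πk) = 0.1805/(4π·0.0454) = 0.3164 K/W
  R_aerogel blanket = (1/2.23 − 1/2.91)/(4πk) = 0.1048/(4π·0.0138) = 0.6043 K/W
ΣR = 6.210×10^-5 + 0.3164 + 0.6043 = 0.9208 K/W
Q = ΔT/ΣR = (-178 °C − 15.3 °C)/0.9208 = -210 W
(Negative Q ⇒ heat flows inward; heat gain = 210 W.)

Q = 210 W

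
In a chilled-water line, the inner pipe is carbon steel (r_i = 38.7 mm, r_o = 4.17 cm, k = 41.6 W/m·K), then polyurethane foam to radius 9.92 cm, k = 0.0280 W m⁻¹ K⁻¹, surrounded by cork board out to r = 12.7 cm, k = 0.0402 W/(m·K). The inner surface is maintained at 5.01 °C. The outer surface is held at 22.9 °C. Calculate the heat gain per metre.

Q' = 3.03 W/m

Series thermal resistances, inner to outer:
  R'_carbon steel = ln(0.0417/0.0387)/(2πk) = 0.07466/(2π·41.6) = 2.856×10^-4 m·K/W
  R'_polyurethane foam = ln(0.0992/0.0417)/(2πk) = 0.8666/(2π·0.0280) = 4.926 m·K/W
  R'_cork board = ln(0.127/0.0992)/(2πk) = 0.2470/(2π·0.0402) = 0.9781 m·K/W
ΣR = 2.856×10^-4 + 4.926 + 0.9781 = 5.904 m·K/W
Q' = ΔT/ΣR = (5.01 °C − 22.9 °C)/5.904 = -3.03 W/m
(Negative Q' ⇒ heat flows inward; heat gain = 3.03 W/m.)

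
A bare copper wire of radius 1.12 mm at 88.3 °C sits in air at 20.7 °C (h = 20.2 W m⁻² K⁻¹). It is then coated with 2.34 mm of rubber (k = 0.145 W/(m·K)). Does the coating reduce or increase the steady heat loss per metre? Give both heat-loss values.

increases: 9.61 → 19.2 W/m

Critical radius for a cylinder: r_cr = k/h = 0.00718 m = 0.718 cm.
Outer radius after coating: r₂ = 0.00112 + 0.00234 = 0.00346 m.
Since r₁ < r_cr and r₂ ≤ r_cr, the coating moves toward the maximum at r_cr — heat loss rises.
Bare: R = 1/(2πr₁h) = 7.035 m·K/W; Q = 67.6/7.035 = 9.61 W/m.
Coated: R = R_cond + R_conv = 3.515 m·K/W; Q = 67.6/3.515 = 19.2 W/m.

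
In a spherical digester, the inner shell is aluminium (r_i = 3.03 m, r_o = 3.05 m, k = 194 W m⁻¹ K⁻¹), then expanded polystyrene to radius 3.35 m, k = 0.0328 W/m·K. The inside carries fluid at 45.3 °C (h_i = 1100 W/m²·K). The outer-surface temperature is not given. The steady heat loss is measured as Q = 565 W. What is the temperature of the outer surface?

Sum the resistances:
  R_conv,in = 1/(4πr²h) = 1/(4π·3.03²·1100) = 7.880×10^-6 K/W
  R_aluminium = (1/3.03 − 1/3.05)/(4πk) = 0.002164/(4π·194) = 8.877×10^-7 K/W
  R_expanded polystyrene = (1/3.05 − 1/3.35)/(4πk) = 0.02936/(4π·0.0328) = 0.07123 K/W
ΣR = 0.07124 K/W
ΔT = Q·ΣR = 565 × 0.07124 = 40.25 K
Heat flows outward, so T_out = T_in − ΔT = 45.3 − 40.25 = 5.05 °C

T_out = 5.05 °C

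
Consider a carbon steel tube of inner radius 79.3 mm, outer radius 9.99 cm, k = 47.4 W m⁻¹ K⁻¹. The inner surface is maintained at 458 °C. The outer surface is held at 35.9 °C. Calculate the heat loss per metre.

Q' = 2πk·ΔT/ln(r₂/r₁) = 2π × 47.4 × 422.1 / ln(0.0999/0.0793) = 5.44×10^5 W/m

Q' = 544 kW/m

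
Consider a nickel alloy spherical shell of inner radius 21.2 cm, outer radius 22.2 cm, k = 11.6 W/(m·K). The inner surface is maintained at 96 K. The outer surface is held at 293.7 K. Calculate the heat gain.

Q = 4πk·ΔT/(1/r₁ − 1/r₂) = 4π × 11.6 × 197.7 / (1/0.212 − 1/0.222) = 1.36×10^5 W

Q = 136 kW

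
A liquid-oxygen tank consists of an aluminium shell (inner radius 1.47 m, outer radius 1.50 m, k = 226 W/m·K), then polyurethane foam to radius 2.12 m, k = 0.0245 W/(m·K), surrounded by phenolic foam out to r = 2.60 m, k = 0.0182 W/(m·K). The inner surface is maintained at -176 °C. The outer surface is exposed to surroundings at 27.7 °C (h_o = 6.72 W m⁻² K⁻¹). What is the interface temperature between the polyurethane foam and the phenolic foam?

Resistance network (inner→outer):
  R_aluminium = (1/1.47 − 1/1.50)/(4πk) = 0.01361/(4π·226) = 4.791×10^-6 K/W
  R_polyurethane foam = (1/1.50 − 1/2.12)/(4πk) = 0.1950/(4π·0.0245) = 0.6333 K/W
  R_phenolic foam = (1/2.12 − 1/2.60)/(4πk) = 0.08708/(4π·0.0182) = 0.3808 K/W
  R_conv,out = 1/(4πr²h) = 1/(4π·2.60²·6.72) = 0.001752 K/W
ΣR = 4.791×10^-6 + 0.6333 + 0.3808 + 0.001752 = 1.016 K/W
Q = ΔT/ΣR = (-176 °C − 27.7 °C)/1.016 = -200.5 W
From the inner boundary to the polyurethane foam/phenolic foam interface, ΣR_partial = 0.6333 K/W.
T_interface = T_in − Q·ΣR_partial = -176 °C − (-200.5)(0.6333) = -49.0 °C

T = -49.0 °C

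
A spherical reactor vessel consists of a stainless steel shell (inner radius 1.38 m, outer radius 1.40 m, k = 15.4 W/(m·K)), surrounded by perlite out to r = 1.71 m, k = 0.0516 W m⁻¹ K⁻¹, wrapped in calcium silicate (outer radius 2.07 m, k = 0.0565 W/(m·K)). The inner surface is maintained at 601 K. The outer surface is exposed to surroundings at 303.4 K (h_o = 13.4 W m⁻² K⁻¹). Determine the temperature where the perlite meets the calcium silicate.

T = 428 K

Series thermal resistances, inner to outer:
  R_stainless steel = (1/1.38 − 1/1.40)/(4πk) = 0.01035/(4π·15.4) = 5.349×10^-5 K/W
  R_perlite = (1/1.40 − 1/1.71)/(4πk) = 0.1295/(4π·0.0516) = 0.1997 K/W
  R_calcium silicate = (1/1.71 − 1/2.07)/(4πk) = 0.1017/(4π·0.0565) = 0.1432 K/W
  R_conv,out = 1/(4πr²h) = 1/(4π·2.07²·13.4) = 0.001386 K/W
ΣR = 5.349×10^-5 + 0.1997 + 0.1432 + 0.001386 = 0.3443 K/W
Q = ΔT/ΣR = (601 K − 303.4 K)/0.3443 = 864.4 W
From the inner boundary to the perlite/calcium silicate interface, ΣR_partial = 0.1998 K/W.
T_interface = T_in − Q·ΣR_partial = 601 K − (864.4)(0.1998) = 428 K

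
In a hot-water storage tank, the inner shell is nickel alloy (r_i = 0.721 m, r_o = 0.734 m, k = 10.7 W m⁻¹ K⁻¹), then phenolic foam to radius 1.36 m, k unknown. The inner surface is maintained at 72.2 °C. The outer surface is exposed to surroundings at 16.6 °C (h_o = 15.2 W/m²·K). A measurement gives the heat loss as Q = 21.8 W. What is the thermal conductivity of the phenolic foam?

k = 0.0196 W/m·K

ΣR = ΔT/Q = |72.2 − 16.6|/21.8 = 2.550 K/W
Known resistances:
  R_nickel alloy = (1/0.721 − 1/0.734)/(4πk) = 0.02456/(4π·10.7) = 1.827×10^-4 K/W
  R_conv,out = 1/(4πr²h) = 1/(4π·1.36²·15.2) = 0.002831 K/W
R_phenolic foam = ΣR − ΣR_known = 2.550 − 0.003014 = 2.547 K/W
(1/r₁−1/r₂)/(4πk) = 2.547 ⇒ k = 0.6271/(4π·2.547) = 0.0196 W/m·K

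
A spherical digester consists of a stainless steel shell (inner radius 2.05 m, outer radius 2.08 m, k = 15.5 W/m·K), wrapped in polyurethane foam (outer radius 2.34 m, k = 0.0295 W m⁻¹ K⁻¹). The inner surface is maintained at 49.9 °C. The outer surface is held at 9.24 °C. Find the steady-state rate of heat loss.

Q = 282 W

Resistance network (inner→outer):
  R_stainless steel = (1/2.05 − 1/2.08)/(4πk) = 0.007036/(4π·15.5) = 3.612×10^-5 K/W
  R_polyurethane foam = (1/2.08 − 1/2.34)/(4πk) = 0.05342/(4π·0.0295) = 0.1441 K/W
ΣR = 3.612×10^-5 + 0.1441 = 0.1441 K/W
Q = ΔT/ΣR = (49.9 °C − 9.24 °C)/0.1441 = 282 W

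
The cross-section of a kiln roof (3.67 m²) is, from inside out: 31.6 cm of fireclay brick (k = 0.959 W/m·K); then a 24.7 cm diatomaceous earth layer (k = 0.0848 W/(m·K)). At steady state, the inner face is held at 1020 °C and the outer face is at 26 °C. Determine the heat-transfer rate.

Q = 1130 W

Series thermal resistances, inner to outer:
  R_fireclay brick = L/(kA) = 0.316/(0.959·3.67) = 0.08978 K/W
  R_diatomaceous earth = L/(kA) = 0.247/(0.0848·3.67) = 0.7937 K/W
ΣR = 0.08978 + 0.7937 = 0.8835 K/W
Q = ΔT/ΣR = (1020 °C − 26 °C)/0.8835 = 1130 W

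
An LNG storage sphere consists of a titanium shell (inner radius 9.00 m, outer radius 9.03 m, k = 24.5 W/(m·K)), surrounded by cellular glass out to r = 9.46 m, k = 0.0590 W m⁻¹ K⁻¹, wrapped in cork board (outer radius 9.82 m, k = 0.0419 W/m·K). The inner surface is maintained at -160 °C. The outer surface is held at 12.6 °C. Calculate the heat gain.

Resistance network (inner→outer):
  R_titanium = (1/9.00 − 1/9.03)/(4πk) = 3.691×10^-4/(4π·24.5) = 1.199×10^-6 K/W
  R_cellular glass = (1/9.03 − 1/9.46)/(4πk) = 0.005034/(4π·0.0590) = 0.006789 K/W
  R_cork board = (1/9.46 − 1/9.82)/(4πk) = 0.003875/(4π·0.0419) = 0.007360 K/W
ΣR = 1.199×10^-6 + 0.006789 + 0.007360 = 0.01415 K/W
Q = ΔT/ΣR = (-160 °C − 12.6 °C)/0.01415 = -12200 W
(Negative Q ⇒ heat flows inward; heat gain = 12200 W.)

Q = 12.2 kW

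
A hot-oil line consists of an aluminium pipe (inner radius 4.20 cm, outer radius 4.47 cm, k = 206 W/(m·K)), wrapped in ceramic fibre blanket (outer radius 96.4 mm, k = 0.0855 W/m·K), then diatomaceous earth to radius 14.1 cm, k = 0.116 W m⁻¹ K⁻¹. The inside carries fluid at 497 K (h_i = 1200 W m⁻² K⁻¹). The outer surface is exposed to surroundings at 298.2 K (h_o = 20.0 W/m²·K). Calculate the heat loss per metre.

Series thermal resistances, inner to outer:
  R'_conv,in = 1/(2πr h) = 1/(2π·0.0420·1200) = 0.003158 m·K/W
  R'_aluminium = ln(0.0447/0.0420)/(2πk) = 0.06230/(2π·206) = 4.814×10^-5 m·K/W
  R'_ceramic fibre blanket = ln(0.0964/0.0447)/(2πk) = 0.7685/(2π·0.0855) = 1.431 m·K/W
  R'_diatomaceous earth = ln(0.141/0.0964)/(2πk) = 0.3803/(2π·0.116) = 0.5217 m·K/W
  R'_conv,out = 1/(2πr h) = 1/(2π·0.141·20.0) = 0.05644 m·K/W
ΣR = 0.003158 + 4.814×10^-5 + 1.431 + 0.5217 + 0.05644 = 2.012 m·K/W
Q' = ΔT/ΣR = (497 K − 298.2 K)/2.012 = 98.8 W/m

Q' = 98.8 W/m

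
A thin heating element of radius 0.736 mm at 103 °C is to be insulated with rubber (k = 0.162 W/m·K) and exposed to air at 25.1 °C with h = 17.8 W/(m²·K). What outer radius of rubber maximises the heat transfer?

r_cr = 0.910 cm

For a cylinder, r_cr = k_ins/h = 0.162/17.8 = 0.00910 m = 0.910 cm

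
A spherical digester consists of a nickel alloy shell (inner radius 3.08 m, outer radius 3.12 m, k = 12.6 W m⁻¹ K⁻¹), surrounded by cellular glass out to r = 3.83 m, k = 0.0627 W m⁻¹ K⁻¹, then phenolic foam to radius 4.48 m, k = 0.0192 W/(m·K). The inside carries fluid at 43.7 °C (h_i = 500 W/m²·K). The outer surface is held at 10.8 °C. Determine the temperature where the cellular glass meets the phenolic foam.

Resistance network (inner→outer):
  R_conv,in = 1/(4πr²h) = 1/(4π·3.08²·500) = 1.678×10^-5 K/W
  R_nickel alloy = (1/3.08 − 1/3.12)/(4πk) = 0.004163/(4π·12.6) = 2.629×10^-5 K/W
  R_cellular glass = (1/3.12 − 1/3.83)/(4πk) = 0.05942/(4π·0.0627) = 0.07541 K/W
  R_phenolic foam = (1/3.83 − 1/4.48)/(4πk) = 0.03788/(4π·0.0192) = 0.1570 K/W
ΣR = 1.678×10^-5 + 2.629×10^-5 + 0.07541 + 0.1570 = 0.2325 K/W
Q = ΔT/ΣR = (43.7 °C − 10.8 °C)/0.2325 = 141.5 W
From the inner boundary to the cellular glass/phenolic foam interface, ΣR_partial = 0.07545 K/W.
T_interface = T_in − Q·ΣR_partial = 43.7 °C − (141.5)(0.07545) = 33.0 °C

T = 33.0 °C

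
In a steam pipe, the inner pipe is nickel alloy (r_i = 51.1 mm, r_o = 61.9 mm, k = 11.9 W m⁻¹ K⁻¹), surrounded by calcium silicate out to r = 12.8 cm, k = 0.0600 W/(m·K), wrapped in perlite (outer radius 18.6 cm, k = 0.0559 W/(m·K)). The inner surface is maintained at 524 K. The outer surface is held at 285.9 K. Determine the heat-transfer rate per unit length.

Q' = 79.5 W/m

Treat each layer as a resistance in series:
  R'_nickel alloy = ln(0.0619/0.0511)/(2πk) = 0.1917/(2π·11.9) = 0.002564 m·K/W
  R'_calcium silicate = ln(0.128/0.0619)/(2πk) = 0.7265/(2π·0.0600) = 1.927 m·K/W
  R'_perlite = ln(0.186/0.128)/(2πk) = 0.3737/(2π·0.0559) = 1.064 m·K/W
ΣR = 0.002564 + 1.927 + 1.064 = 2.994 m·K/W
Q' = ΔT/ΣR = (524 K − 285.9 K)/2.994 = 79.5 W/m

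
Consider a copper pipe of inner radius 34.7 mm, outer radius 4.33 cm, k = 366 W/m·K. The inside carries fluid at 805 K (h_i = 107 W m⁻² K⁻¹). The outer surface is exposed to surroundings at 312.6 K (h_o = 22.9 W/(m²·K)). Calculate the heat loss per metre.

Treat each layer as a resistance in series:
  R'_conv,in = 1/(2πr h) = 1/(2π·0.0347·107) = 0.04287 m·K/W
  R'_copper = ln(0.0433/0.0347)/(2πk) = 0.2214/(2π·366) = 9.628×10^-5 m·K/W
  R'_conv,out = 1/(2πr h) = 1/(2π·0.0433·22.9) = 0.1605 m·K/W
ΣR = 0.04287 + 9.628×10^-5 + 0.1605 = 0.2035 m·K/W
Q' = ΔT/ΣR = (805 K − 312.6 K)/0.2035 = 2420 W/m

Q' = 2.42 kW/m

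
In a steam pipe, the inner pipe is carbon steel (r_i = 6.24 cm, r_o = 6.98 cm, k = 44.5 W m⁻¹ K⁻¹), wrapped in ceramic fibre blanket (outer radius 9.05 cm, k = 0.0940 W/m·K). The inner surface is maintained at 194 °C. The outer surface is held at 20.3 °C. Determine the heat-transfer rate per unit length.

Q' = 395 W/m

Resistance network (inner→outer):
  R'_carbon steel = ln(0.0698/0.0624)/(2πk) = 0.1121/(2π·44.5) = 4.008×10^-4 m·K/W
  R'_ceramic fibre blanket = ln(0.0905/0.0698)/(2πk) = 0.2597/(2π·0.0940) = 0.4397 m·K/W
ΣR = 4.008×10^-4 + 0.4397 = 0.4401 m·K/W
Q' = ΔT/ΣR = (194 °C − 20.3 °C)/0.4401 = 395 W/m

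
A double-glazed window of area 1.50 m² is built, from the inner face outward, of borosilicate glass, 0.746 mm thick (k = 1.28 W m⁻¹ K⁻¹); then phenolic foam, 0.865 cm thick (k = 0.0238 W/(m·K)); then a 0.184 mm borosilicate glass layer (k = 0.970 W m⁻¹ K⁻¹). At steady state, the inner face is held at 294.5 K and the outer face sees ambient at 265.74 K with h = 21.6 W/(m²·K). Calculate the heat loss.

Series thermal resistances, inner to outer:
  R_borosilicate glass = L/(kA) = 7.46×10^-4/(1.28·1.50) = 3.885×10^-4 K/W
  R_phenolic foam = L/(kA) = 0.00865/(0.0238·1.50) = 0.2423 K/W
  R_borosilicate glass = L/(kA) = 1.84×10^-4/(0.970·1.50) = 1.265×10^-4 K/W
  R_conv,out = 1/(hA) = 1/(21.6·1.50) = 0.03086 K/W
ΣR = 3.885×10^-4 + 0.2423 + 1.265×10^-4 + 0.03086 = 0.2737 K/W
Q = ΔT/ΣR = (294.5 K − 265.74 K)/0.2737 = 105 W

Q = 105 W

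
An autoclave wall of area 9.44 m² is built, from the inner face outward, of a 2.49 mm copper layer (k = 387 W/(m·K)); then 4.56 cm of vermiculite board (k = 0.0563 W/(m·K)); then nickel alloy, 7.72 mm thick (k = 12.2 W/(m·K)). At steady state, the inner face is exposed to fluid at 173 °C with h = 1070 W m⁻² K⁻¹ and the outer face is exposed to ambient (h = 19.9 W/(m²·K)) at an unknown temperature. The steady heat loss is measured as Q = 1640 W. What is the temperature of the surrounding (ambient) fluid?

Series resistances:
  R_conv,in = 1/(hA) = 1/(1070·9.44) = 9.900×10^-5 K/W
  R_copper = L/(kA) = 0.00249/(387·9.44) = 6.816×10^-7 K/W
  R_vermiculite board = L/(kA) = 0.0456/(0.0563·9.44) = 0.08580 K/W
  R_nickel alloy = L/(kA) = 0.00772/(12.2·9.44) = 6.703×10^-5 K/W
  R_conv,out = 1/(hA) = 1/(19.9·9.44) = 0.005323 K/W
ΣR = 0.09129 K/W
ΔT = Q·ΣR = 1640 × 0.09129 = 149.7 K
Heat flows outward, so T_out = T_in − ΔT = 173 − 149.7 = 23.3 °C

T_out = 23.3 °C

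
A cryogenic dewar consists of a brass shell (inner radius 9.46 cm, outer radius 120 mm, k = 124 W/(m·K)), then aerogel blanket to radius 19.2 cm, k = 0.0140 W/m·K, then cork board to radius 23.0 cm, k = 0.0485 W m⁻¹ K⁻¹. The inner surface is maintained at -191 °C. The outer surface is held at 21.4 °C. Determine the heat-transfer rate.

Q = 11.1 W

Series thermal resistances, inner to outer:
  R_brass = (1/0.0946 − 1/0.120)/(4πk) = 2.237/(4π·124) = 0.001436 K/W
  R_aerogel blanket = (1/0.120 − 1/0.192)/(4πk) = 3.125/(4π·0.0140) = 17.76 K/W
  R_cork board = (1/0.192 − 1/0.230)/(4πk) = 0.8605/(4π·0.0485) = 1.412 K/W
ΣR = 0.001436 + 17.76 + 1.412 = 19.17 K/W
Q = ΔT/ΣR = (-191 °C − 21.4 °C)/19.17 = -11.1 W
(Negative Q ⇒ heat flows inward; heat gain = 11.1 W.)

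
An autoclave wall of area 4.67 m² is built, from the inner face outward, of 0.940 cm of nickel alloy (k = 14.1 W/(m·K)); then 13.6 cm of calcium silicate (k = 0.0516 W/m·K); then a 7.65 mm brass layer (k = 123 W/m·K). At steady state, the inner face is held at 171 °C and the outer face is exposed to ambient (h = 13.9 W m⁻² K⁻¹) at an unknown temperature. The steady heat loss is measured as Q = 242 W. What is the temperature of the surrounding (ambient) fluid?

Series resistances:
  R_nickel alloy = L/(kA) = 0.00940/(14.1·4.67) = 1.428×10^-4 K/W
  R_calcium silicate = L/(kA) = 0.136/(0.0516·4.67) = 0.5644 K/W
  R_brass = L/(kA) = 0.00765/(123·4.67) = 1.332×10^-5 K/W
  R_conv,out = 1/(hA) = 1/(13.9·4.67) = 0.01541 K/W
ΣR = 0.5799 K/W
ΔT = Q·ΣR = 242 × 0.5799 = 140.3 K
Heat flows outward, so T_out = T_in − ΔT = 171 − 140.3 = 30.7 °C

T_out = 30.7 °C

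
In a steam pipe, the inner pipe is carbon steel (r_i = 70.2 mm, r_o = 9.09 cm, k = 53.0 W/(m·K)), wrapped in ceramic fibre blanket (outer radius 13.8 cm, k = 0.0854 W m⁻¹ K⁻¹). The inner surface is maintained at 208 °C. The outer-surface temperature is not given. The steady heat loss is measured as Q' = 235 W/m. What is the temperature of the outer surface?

Sum the resistances:
  R'_carbon steel = ln(0.0909/0.0702)/(2πk) = 0.2584/(2π·53.0) = 7.760×10^-4 m·K/W
  R'_ceramic fibre blanket = ln(0.138/0.0909)/(2πk) = 0.4175/(2π·0.0854) = 0.7781 m·K/W
ΣR = 0.7788 m·K/W
ΔT = Q'·ΣR = 235 × 0.7788 = 183.0 K
Heat flows outward, so T_out = T_in − ΔT = 208 − 183.0 = 25.0 °C

T_out = 25.0 °C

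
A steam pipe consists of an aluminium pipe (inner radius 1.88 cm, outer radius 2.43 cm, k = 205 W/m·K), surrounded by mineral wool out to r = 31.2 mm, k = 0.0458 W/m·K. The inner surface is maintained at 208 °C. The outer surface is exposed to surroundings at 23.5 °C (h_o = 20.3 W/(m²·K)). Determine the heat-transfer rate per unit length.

Q' = 165 W/m

Series thermal resistances, inner to outer:
  R'_aluminium = ln(0.0243/0.0188)/(2πk) = 0.2566/(2π·205) = 1.992×10^-4 m·K/W
  R'_mineral wool = ln(0.0312/0.0243)/(2πk) = 0.2499/(2π·0.0458) = 0.8685 m·K/W
  R'_conv,out = 1/(2πr h) = 1/(2π·0.0312·20.3) = 0.2513 m·K/W
ΣR = 1.992×10^-4 + 0.8685 + 0.2513 = 1.120 m·K/W
Q' = ΔT/ΣR = (208 °C − 23.5 °C)/1.120 = 165 W/m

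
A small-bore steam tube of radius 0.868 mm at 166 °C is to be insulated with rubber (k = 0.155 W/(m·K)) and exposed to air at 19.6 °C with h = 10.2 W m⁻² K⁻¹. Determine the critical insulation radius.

r_cr = 1.52 cm

For a cylinder, r_cr = k_ins/h = 0.155/10.2 = 0.0152 m = 1.52 cm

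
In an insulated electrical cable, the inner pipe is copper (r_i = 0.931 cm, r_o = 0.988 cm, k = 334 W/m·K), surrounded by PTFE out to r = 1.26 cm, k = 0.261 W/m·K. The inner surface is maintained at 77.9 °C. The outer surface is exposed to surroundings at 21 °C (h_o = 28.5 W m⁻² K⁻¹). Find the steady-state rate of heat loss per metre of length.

Series thermal resistances, inner to outer:
  R'_copper = ln(0.00988/0.00931)/(2πk) = 0.05942/(2π·334) = 2.832×10^-5 m·K/W
  R'_PTFE = ln(0.0126/0.00988)/(2πk) = 0.2432/(2π·0.261) = 0.1483 m·K/W
  R'_conv,out = 1/(2πr h) = 1/(2π·0.0126·28.5) = 0.4432 m·K/W
ΣR = 2.832×10^-5 + 0.1483 + 0.4432 = 0.5915 m·K/W
Q' = ΔT/ΣR = (77.9 °C − 21 °C)/0.5915 = 96.2 W/m

Q' = 96.2 W/m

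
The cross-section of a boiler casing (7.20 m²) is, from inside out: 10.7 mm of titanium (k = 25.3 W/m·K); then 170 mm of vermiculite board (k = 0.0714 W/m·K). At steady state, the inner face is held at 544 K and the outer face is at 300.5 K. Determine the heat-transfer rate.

Series thermal resistances, inner to outer:
  R_titanium = L/(kA) = 0.0107/(25.3·7.20) = 5.874×10^-5 K/W
  R_vermiculite board = L/(kA) = 0.170/(0.0714·7.20) = 0.3307 K/W
ΣR = 5.874×10^-5 + 0.3307 = 0.3308 K/W
Q = ΔT/ΣR = (544 K − 300.5 K)/0.3308 = 736 W

Q = 736 W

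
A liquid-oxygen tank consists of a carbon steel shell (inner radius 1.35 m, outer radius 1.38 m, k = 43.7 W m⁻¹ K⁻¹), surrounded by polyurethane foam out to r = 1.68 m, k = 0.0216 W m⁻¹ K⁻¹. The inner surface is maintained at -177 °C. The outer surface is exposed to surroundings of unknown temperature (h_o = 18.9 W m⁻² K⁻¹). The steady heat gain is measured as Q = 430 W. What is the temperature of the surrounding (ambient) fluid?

T_out = 28.6 °C

Series resistances:
  R_carbon steel = (1/1.35 − 1/1.38)/(4πk) = 0.01610/(4π·43.7) = 2.932×10^-5 K/W
  R_polyurethane foam = (1/1.38 − 1/1.68)/(4πk) = 0.1294/(4π·0.0216) = 0.4767 K/W
  R_conv,out = 1/(4πr²h) = 1/(4π·1.68²·18.9) = 0.001492 K/W
ΣR = 0.4782 K/W
ΔT = Q·ΣR = 430 × 0.4782 = 205.6 K
Heat flows inward, so T_out = T_in + ΔT = -177 + 205.6 = 28.6 °C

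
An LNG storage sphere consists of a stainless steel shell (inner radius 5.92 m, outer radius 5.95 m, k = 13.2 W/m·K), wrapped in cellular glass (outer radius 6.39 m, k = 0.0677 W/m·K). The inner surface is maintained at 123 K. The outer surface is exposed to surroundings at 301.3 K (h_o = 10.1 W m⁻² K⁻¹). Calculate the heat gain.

Treat each layer as a resistance in series:
  R_stainless steel = (1/5.92 − 1/5.95)/(4πk) = 8.517×10^-4/(4π·13.2) = 5.135×10^-6 K/W
  R_cellular glass = (1/5.95 − 1/6.39)/(4πk) = 0.01157/(4π·0.0677) = 0.01360 K/W
  R_conv,out = 1/(4πr²h) = 1/(4π·6.39²·10.1) = 1.930×10^-4 K/W
ΣR = 5.135×10^-6 + 0.01360 + 1.930×10^-4 = 0.01380 K/W
Q = ΔT/ΣR = (123 K − 301.3 K)/0.01380 = -12900 W
(Negative Q ⇒ heat flows inward; heat gain = 12900 W.)

Q = 12.9 kW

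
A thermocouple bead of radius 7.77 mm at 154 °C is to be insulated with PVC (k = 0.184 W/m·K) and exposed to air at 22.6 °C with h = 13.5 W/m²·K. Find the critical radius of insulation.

For a sphere, r_cr = 2k_ins/h = 2·0.184/13.5 = 0.0273 m = 2.73 cm

r_cr = 2.73 cm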